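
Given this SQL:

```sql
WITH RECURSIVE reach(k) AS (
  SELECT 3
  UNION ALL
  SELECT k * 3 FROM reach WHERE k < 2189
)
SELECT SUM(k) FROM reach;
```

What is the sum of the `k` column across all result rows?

Base: k=3.
Iteration 1: 3 < 2189 holds -> k = 3 * 3 = 9.
Iteration 2: 9 < 2189 holds -> k = 9 * 3 = 27.
Iteration 3: 27 < 2189 holds -> k = 27 * 3 = 81.
Iteration 4: 81 < 2189 holds -> k = 81 * 3 = 243.
Iteration 5: 243 < 2189 holds -> k = 243 * 3 = 729.
Iteration 6: 729 < 2189 holds -> k = 729 * 3 = 2187.
Iteration 7: 2187 < 2189 holds -> k = 2187 * 3 = 6561.
Iteration 8: 6561 < 2189 fails; recursion stops.
SUM(k) = 3 + 9 + 27 + 81 + 243 + 729 + 2187 + 6561 = 9840.

9840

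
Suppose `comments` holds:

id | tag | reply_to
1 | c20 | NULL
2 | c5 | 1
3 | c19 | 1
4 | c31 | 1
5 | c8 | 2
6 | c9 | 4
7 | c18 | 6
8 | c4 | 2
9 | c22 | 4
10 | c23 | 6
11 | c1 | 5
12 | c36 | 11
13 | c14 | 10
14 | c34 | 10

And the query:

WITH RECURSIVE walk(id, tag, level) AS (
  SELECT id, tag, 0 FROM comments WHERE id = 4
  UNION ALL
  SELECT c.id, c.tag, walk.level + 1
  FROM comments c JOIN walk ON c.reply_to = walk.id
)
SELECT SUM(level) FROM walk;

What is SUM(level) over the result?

12

Base: id=4 (c31) at level 0.
Iteration 1: rows with reply_to in {4} -> c9 (id 6, level 1), c22 (id 9, level 1).
Iteration 2: rows with reply_to in {6,9} -> c18 (id 7, level 2), c23 (id 10, level 2).
Iteration 3: rows with reply_to in {7,10} -> c14 (id 13, level 3), c34 (id 14, level 3).
Iteration 4: no rows with reply_to in {13,14}; recursion stops.
SUM(level) = 0 + 1 + 1 + 2 + 2 + 3 + 3 = 12.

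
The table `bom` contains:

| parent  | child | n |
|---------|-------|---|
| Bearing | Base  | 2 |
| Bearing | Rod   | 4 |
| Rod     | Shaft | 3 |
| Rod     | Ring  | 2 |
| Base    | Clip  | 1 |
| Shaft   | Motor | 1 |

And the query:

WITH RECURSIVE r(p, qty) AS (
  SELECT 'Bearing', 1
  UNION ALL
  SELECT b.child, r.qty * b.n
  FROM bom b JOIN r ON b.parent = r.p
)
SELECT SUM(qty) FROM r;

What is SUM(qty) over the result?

Base: (Bearing, qty=1).
Iteration 1: components of {Bearing} -> Base = 1*2 = 2, Rod = 1*4 = 4.
Iteration 2: components of {Base,Rod} -> Clip = 2*1 = 2, Ring = 4*2 = 8, Shaft = 4*3 = 12.
Iteration 3: components of {Clip,Ring,Shaft} -> Motor = 12*1 = 12.
Iteration 4: no further components; recursion stops.
SUM(qty) = 1 + 2 + 4 + 2 + 12 + 8 + 12 = 41.

41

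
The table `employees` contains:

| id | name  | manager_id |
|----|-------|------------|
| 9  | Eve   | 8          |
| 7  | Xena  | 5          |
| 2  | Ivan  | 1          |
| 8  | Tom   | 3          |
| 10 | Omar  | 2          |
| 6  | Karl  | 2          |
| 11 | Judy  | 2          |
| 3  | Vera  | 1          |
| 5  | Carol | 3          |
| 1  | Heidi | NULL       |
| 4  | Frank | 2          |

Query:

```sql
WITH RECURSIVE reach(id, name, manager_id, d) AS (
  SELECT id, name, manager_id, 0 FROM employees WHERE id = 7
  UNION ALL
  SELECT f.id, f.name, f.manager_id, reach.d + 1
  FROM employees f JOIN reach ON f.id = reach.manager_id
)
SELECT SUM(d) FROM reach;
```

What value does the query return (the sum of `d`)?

Base: id=7 (Xena), manager_id=5, d 0.
Iteration 1: join on id=5 -> Carol (id 5, manager_id=3, d 1).
Iteration 2: join on id=3 -> Vera (id 3, manager_id=1, d 2).
Iteration 3: join on id=1 -> Heidi (id 1, manager_id=NULL, d 3).
Iteration 4: manager_id is NULL; no match; recursion stops.
SUM(d) = 0 + 1 + 2 + 3 = 6.

6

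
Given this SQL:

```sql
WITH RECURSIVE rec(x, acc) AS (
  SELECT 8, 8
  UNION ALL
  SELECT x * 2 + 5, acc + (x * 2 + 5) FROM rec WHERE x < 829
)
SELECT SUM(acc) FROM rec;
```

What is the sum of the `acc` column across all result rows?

6346

Base: x=8, acc=8.
Iteration 1: 8 < 829 holds -> x = 8 * 2 + 5 = 21, acc = 8 + 21 = 29.
Iteration 2: 21 < 829 holds -> x = 21 * 2 + 5 = 47, acc = 29 + 47 = 76.
Iteration 3: 47 < 829 holds -> x = 47 * 2 + 5 = 99, acc = 76 + 99 = 175.
Iteration 4: 99 < 829 holds -> x = 99 * 2 + 5 = 203, acc = 175 + 203 = 378.
Iteration 5: 203 < 829 holds -> x = 203 * 2 + 5 = 411, acc = 378 + 411 = 789.
Iteration 6: 411 < 829 holds -> x = 411 * 2 + 5 = 827, acc = 789 + 827 = 1616.
Iteration 7: 827 < 829 holds -> x = 827 * 2 + 5 = 1659, acc = 1616 + 1659 = 3275.
Iteration 8: 1659 < 829 fails; recursion stops.
SUM(acc) = 8 + 29 + 76 + 175 + 378 + 789 + 1616 + 3275 = 6346.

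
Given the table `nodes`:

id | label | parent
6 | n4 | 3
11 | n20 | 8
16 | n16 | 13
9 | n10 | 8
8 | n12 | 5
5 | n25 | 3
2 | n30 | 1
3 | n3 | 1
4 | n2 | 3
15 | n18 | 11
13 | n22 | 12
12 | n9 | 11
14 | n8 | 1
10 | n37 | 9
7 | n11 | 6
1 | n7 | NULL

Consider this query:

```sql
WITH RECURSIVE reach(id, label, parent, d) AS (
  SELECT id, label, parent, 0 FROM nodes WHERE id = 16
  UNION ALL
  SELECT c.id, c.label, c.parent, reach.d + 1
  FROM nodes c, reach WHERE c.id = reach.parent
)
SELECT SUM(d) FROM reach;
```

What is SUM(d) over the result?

28

Base: id=16 (n16), parent=13, d 0.
Iteration 1: join on id=13 -> n22 (id 13, parent=12, d 1).
Iteration 2: join on id=12 -> n9 (id 12, parent=11, d 2).
Iteration 3: join on id=11 -> n20 (id 11, parent=8, d 3).
Iteration 4: join on id=8 -> n12 (id 8, parent=5, d 4).
Iteration 5: join on id=5 -> n25 (id 5, parent=3, d 5).
Iteration 6: join on id=3 -> n3 (id 3, parent=1, d 6).
Iteration 7: join on id=1 -> n7 (id 1, parent=NULL, d 7).
Iteration 8: parent is NULL; no match; recursion stops.
SUM(d) = 0 + 1 + 2 + 3 + 4 + 5 + 6 + 7 = 28.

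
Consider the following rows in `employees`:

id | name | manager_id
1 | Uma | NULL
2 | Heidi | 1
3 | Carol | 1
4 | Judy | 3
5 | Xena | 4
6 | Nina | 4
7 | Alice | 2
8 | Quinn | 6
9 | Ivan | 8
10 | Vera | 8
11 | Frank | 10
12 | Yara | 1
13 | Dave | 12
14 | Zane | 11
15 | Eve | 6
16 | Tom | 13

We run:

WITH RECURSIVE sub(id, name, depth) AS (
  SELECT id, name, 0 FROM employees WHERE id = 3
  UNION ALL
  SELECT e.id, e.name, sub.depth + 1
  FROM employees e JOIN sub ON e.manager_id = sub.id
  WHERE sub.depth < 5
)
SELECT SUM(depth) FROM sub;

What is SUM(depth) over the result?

24

Base: id=3 (Carol) at depth 0.
Iteration 1: rows with manager_id in {3} -> Judy (id 4, depth 1).
Iteration 2: rows with manager_id in {4} -> Xena (id 5, depth 2), Nina (id 6, depth 2).
Iteration 3: rows with manager_id in {5,6} -> Quinn (id 8, depth 3), Eve (id 15, depth 3).
Iteration 4: rows with manager_id in {8,15} -> Ivan (id 9, depth 4), Vera (id 10, depth 4).
Iteration 5: rows with manager_id in {9,10} -> Frank (id 11, depth 5).
Iteration 6: depth < 5 fails for all current rows; recursion stops.
SUM(depth) = 0 + 1 + 2 + 2 + 3 + 3 + 4 + 4 + 5 = 24.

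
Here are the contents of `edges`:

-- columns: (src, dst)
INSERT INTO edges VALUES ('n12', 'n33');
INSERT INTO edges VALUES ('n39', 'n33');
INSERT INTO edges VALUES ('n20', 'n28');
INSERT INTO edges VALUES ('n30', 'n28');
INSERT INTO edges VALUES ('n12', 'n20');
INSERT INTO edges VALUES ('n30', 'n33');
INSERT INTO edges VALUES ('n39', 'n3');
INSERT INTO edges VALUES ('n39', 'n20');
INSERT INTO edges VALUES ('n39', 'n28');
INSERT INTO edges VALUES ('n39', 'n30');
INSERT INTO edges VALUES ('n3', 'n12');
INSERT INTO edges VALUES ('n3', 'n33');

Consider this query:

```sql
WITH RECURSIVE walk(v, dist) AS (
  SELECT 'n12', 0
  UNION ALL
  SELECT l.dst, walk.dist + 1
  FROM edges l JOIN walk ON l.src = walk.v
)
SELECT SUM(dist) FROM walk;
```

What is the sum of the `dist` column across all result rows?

4

Base: (n12, dist=0).
Iteration 1: edges from {n12} -> (n20, dist=1), (n33, dist=1).
Iteration 2: edges from {n20,n33} -> (n28, dist=2).
Iteration 3: no outgoing edges from {n28}; recursion stops.
SUM(dist) = 0 + 1 + 1 + 2 = 4.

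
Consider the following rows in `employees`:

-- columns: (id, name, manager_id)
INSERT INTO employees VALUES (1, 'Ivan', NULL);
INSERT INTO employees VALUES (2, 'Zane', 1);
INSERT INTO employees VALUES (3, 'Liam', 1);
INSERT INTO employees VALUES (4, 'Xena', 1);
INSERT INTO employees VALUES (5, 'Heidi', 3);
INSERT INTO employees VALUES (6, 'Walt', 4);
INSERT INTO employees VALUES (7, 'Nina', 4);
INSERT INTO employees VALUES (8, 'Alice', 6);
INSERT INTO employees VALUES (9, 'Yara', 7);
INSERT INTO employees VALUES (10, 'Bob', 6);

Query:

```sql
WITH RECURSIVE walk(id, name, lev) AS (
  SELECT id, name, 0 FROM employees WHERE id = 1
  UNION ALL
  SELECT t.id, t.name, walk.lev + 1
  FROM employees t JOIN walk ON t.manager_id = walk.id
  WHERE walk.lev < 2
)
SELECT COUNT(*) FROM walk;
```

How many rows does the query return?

Base: id=1 (Ivan) at lev 0.
Iteration 1: rows with manager_id in {1} -> Zane (id 2, lev 1), Liam (id 3, lev 1), Xena (id 4, lev 1).
Iteration 2: rows with manager_id in {2,3,4} -> Heidi (id 5, lev 2), Walt (id 6, lev 2), Nina (id 7, lev 2).
Iteration 3: lev < 2 fails for all current rows; recursion stops.
Total rows emitted: 7.

7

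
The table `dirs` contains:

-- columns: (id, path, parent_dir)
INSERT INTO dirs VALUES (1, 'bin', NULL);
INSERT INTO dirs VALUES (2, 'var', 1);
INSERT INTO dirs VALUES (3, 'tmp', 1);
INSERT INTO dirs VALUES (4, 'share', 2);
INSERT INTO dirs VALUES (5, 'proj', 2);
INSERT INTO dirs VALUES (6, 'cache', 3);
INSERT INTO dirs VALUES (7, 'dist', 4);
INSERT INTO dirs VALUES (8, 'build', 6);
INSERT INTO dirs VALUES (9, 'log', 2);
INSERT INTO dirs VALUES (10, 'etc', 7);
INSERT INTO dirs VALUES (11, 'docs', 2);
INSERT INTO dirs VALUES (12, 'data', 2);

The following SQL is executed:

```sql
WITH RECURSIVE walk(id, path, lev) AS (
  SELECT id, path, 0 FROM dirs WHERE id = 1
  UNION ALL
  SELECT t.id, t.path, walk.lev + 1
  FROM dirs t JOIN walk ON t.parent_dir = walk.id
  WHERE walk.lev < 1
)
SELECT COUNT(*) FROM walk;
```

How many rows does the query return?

3

Base: id=1 (bin) at lev 0.
Iteration 1: rows with parent_dir in {1} -> var (id 2, lev 1), tmp (id 3, lev 1).
Iteration 2: lev < 1 fails for all current rows; recursion stops.
Total rows emitted: 3.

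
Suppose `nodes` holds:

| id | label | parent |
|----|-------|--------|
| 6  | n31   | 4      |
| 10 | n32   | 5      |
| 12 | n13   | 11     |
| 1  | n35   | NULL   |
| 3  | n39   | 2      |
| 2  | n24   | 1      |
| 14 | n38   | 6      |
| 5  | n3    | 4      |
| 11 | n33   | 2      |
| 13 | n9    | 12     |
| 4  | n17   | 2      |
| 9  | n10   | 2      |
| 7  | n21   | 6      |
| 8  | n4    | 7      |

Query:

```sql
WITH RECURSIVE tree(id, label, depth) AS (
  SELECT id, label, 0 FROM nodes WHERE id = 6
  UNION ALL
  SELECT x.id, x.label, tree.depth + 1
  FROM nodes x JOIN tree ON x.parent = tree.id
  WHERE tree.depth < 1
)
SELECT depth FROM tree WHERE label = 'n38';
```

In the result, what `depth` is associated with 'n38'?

Base: id=6 (n31) at depth 0.
Iteration 1: rows with parent in {6} -> n21 (id 7, depth 1), n38 (id 14, depth 1).
Iteration 2: depth < 1 fails for all current rows; recursion stops.

1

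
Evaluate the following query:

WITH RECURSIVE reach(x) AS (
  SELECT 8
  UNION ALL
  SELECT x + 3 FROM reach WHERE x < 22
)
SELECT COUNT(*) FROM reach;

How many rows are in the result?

Base: x=8.
Iteration 1: 8 < 22 holds -> x = 8 + 3 = 11.
Iteration 2: 11 < 22 holds -> x = 11 + 3 = 14.
Iteration 3: 14 < 22 holds -> x = 14 + 3 = 17.
Iteration 4: 17 < 22 holds -> x = 17 + 3 = 20.
Iteration 5: 20 < 22 holds -> x = 20 + 3 = 23.
Iteration 6: 23 < 22 fails; recursion stops.
Total rows emitted: 6.

6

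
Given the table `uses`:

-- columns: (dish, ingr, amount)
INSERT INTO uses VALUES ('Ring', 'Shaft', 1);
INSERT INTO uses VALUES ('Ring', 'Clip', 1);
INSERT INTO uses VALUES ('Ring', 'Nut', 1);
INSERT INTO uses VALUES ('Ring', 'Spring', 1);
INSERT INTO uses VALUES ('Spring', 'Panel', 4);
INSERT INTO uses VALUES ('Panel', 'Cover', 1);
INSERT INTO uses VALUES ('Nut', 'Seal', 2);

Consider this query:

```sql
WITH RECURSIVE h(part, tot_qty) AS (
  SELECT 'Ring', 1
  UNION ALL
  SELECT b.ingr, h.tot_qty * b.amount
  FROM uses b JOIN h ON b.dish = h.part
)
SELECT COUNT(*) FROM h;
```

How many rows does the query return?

8

Base: (Ring, tot_qty=1).
Iteration 1: components of {Ring} -> Clip = 1*1 = 1, Nut = 1*1 = 1, Shaft = 1*1 = 1, Spring = 1*1 = 1.
Iteration 2: components of {Clip,Nut,Shaft,Spring} -> Panel = 1*4 = 4, Seal = 1*2 = 2.
Iteration 3: components of {Panel,Seal} -> Cover = 4*1 = 4.
Iteration 4: no further components; recursion stops.
Total rows emitted: 8.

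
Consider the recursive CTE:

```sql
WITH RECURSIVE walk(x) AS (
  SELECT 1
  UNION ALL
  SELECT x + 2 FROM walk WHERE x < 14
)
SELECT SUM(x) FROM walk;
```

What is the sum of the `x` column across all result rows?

Base: x=1.
Iteration 1: 1 < 14 holds -> x = 1 + 2 = 3.
Iteration 2: 3 < 14 holds -> x = 3 + 2 = 5.
Iteration 3: 5 < 14 holds -> x = 5 + 2 = 7.
Iteration 4: 7 < 14 holds -> x = 7 + 2 = 9.
Iteration 5: 9 < 14 holds -> x = 9 + 2 = 11.
Iteration 6: 11 < 14 holds -> x = 11 + 2 = 13.
Iteration 7: 13 < 14 holds -> x = 13 + 2 = 15.
Iteration 8: 15 < 14 fails; recursion stops.
SUM(x) = 1 + 3 + 5 + 7 + 9 + 11 + 13 + 15 = 64.

64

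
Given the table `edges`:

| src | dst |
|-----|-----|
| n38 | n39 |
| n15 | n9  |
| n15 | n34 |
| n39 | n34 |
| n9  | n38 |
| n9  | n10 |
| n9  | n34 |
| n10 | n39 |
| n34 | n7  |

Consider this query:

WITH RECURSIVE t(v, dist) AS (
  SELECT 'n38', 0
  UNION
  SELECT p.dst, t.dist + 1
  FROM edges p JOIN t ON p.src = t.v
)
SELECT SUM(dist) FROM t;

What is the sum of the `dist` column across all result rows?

Base: (n38, dist=0).
Iteration 1: edges from {n38} -> (n39, dist=1).
Iteration 2: edges from {n39} -> (n34, dist=2).
Iteration 3: edges from {n34} -> (n7, dist=3).
Iteration 4: no outgoing edges from {n7}; recursion stops.
SUM(dist) = 0 + 1 + 2 + 3 = 6.

6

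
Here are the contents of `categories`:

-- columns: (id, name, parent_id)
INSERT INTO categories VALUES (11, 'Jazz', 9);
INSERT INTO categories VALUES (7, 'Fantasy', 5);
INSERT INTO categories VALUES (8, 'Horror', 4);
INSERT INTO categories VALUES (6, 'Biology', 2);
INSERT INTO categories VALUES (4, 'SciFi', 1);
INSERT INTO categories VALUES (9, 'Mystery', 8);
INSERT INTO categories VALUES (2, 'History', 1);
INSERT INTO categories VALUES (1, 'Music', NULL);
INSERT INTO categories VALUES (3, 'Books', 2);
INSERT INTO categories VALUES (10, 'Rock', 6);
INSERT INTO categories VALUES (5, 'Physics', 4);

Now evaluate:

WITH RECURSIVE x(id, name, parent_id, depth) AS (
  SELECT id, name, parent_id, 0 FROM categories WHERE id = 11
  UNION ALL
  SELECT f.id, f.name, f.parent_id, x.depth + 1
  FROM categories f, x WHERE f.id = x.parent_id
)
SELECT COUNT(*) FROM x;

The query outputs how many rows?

5

Base: id=11 (Jazz), parent_id=9, depth 0.
Iteration 1: join on id=9 -> Mystery (id 9, parent_id=8, depth 1).
Iteration 2: join on id=8 -> Horror (id 8, parent_id=4, depth 2).
Iteration 3: join on id=4 -> SciFi (id 4, parent_id=1, depth 3).
Iteration 4: join on id=1 -> Music (id 1, parent_id=NULL, depth 4).
Iteration 5: parent_id is NULL; no match; recursion stops.
Total rows emitted: 5.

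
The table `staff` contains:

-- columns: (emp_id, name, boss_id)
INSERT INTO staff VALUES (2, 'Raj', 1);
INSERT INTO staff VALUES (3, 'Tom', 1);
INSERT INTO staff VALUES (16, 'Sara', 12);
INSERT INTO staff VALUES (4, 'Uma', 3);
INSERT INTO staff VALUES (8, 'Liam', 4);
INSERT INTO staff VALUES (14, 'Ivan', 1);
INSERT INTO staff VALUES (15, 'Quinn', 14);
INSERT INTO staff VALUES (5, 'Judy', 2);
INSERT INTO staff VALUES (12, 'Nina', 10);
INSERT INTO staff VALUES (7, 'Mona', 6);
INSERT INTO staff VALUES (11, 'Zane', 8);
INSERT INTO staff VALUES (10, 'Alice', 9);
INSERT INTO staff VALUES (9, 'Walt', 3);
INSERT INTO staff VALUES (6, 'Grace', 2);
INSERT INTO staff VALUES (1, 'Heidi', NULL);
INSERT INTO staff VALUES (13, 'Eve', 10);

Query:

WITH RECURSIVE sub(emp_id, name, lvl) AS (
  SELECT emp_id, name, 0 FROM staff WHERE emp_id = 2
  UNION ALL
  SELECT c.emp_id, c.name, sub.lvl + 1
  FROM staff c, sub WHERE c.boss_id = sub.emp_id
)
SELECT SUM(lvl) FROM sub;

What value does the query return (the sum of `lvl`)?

Base: emp_id=2 (Raj) at lvl 0.
Iteration 1: rows with boss_id in {2} -> Judy (id 5, lvl 1), Grace (id 6, lvl 1).
Iteration 2: rows with boss_id in {5,6} -> Mona (id 7, lvl 2).
Iteration 3: no rows with boss_id in {7}; recursion stops.
SUM(lvl) = 0 + 1 + 1 + 2 = 4.

4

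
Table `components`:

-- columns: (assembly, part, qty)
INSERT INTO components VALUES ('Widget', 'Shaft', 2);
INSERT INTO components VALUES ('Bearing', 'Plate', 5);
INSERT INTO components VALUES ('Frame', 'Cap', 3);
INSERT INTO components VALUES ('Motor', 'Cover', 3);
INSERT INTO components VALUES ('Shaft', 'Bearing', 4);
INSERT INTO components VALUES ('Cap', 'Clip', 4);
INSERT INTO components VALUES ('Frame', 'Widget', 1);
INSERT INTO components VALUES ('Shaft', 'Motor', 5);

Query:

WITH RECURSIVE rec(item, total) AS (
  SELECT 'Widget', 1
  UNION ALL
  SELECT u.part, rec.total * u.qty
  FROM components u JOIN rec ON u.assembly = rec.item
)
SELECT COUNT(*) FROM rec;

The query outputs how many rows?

Base: (Widget, total=1).
Iteration 1: components of {Widget} -> Shaft = 1*2 = 2.
Iteration 2: components of {Shaft} -> Bearing = 2*4 = 8, Motor = 2*5 = 10.
Iteration 3: components of {Bearing,Motor} -> Cover = 10*3 = 30, Plate = 8*5 = 40.
Iteration 4: no further components; recursion stops.
Total rows emitted: 6.

6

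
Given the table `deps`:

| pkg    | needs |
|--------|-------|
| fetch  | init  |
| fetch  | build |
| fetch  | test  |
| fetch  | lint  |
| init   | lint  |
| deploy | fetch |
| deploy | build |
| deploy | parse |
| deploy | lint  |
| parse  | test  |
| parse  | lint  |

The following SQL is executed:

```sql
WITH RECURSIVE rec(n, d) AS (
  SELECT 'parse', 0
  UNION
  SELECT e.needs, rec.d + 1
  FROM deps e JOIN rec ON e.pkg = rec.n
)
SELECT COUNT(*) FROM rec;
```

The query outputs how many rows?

Base: (parse, d=0).
Iteration 1: edges from {parse} -> (lint, d=1), (test, d=1).
Iteration 2: no outgoing edges from {lint,test}; recursion stops.
Total rows emitted: 3.

3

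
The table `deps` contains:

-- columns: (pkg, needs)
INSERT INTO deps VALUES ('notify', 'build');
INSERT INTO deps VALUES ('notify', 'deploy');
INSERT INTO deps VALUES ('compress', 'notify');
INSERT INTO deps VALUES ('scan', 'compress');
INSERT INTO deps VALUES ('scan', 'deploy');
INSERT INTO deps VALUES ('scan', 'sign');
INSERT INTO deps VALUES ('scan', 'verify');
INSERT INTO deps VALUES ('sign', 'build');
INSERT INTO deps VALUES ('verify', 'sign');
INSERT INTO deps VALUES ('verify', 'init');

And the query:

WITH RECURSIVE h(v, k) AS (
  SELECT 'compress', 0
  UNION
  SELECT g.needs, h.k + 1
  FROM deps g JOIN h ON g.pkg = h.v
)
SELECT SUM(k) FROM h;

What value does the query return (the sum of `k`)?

Base: (compress, k=0).
Iteration 1: edges from {compress} -> (notify, k=1).
Iteration 2: edges from {notify} -> (build, k=2), (deploy, k=2).
Iteration 3: no outgoing edges from {build,deploy}; recursion stops.
SUM(k) = 0 + 1 + 2 + 2 = 5.

5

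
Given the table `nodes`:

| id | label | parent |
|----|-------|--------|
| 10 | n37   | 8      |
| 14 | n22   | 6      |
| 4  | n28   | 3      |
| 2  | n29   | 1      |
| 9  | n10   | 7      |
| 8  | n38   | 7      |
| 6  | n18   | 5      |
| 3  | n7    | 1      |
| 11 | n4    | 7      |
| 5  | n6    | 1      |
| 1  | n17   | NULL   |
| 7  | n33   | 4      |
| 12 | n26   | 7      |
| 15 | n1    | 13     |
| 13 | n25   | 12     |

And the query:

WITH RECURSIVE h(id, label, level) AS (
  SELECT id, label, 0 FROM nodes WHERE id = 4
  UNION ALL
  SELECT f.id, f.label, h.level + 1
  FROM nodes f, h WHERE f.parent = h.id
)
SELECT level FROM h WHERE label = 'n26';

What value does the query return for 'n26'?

2

Base: id=4 (n28) at level 0.
Iteration 1: rows with parent in {4} -> n33 (id 7, level 1).
Iteration 2: rows with parent in {7} -> n38 (id 8, level 2), n10 (id 9, level 2), n4 (id 11, level 2), n26 (id 12, level 2).
Iteration 3: rows with parent in {8,9,11,12} -> n37 (id 10, level 3), n25 (id 13, level 3).
Iteration 4: rows with parent in {10,13} -> n1 (id 15, level 4).
Iteration 5: no rows with parent in {15}; recursion stops.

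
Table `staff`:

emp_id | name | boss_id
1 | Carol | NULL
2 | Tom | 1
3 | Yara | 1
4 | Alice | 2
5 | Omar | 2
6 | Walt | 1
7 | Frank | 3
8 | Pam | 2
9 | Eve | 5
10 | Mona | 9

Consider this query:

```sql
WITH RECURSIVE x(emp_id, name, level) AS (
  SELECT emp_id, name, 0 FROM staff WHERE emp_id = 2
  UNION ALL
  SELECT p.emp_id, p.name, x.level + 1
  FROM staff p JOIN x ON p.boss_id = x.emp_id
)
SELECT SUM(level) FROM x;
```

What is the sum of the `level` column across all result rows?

8

Base: emp_id=2 (Tom) at level 0.
Iteration 1: rows with boss_id in {2} -> Alice (id 4, level 1), Omar (id 5, level 1), Pam (id 8, level 1).
Iteration 2: rows with boss_id in {4,5,8} -> Eve (id 9, level 2).
Iteration 3: rows with boss_id in {9} -> Mona (id 10, level 3).
Iteration 4: no rows with boss_id in {10}; recursion stops.
SUM(level) = 0 + 1 + 1 + 1 + 2 + 3 = 8.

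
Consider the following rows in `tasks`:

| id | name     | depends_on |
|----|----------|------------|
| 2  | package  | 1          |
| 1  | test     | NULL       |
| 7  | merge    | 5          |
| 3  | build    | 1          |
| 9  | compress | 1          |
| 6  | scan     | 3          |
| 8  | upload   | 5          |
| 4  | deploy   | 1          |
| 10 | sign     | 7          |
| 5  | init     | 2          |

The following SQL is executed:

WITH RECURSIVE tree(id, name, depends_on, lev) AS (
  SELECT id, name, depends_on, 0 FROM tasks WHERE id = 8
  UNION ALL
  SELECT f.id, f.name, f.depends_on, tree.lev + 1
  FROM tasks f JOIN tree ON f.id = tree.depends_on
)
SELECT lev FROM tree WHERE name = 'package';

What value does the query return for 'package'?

Base: id=8 (upload), depends_on=5, lev 0.
Iteration 1: join on id=5 -> init (id 5, depends_on=2, lev 1).
Iteration 2: join on id=2 -> package (id 2, depends_on=1, lev 2).
Iteration 3: join on id=1 -> test (id 1, depends_on=NULL, lev 3).
Iteration 4: depends_on is NULL; no match; recursion stops.

2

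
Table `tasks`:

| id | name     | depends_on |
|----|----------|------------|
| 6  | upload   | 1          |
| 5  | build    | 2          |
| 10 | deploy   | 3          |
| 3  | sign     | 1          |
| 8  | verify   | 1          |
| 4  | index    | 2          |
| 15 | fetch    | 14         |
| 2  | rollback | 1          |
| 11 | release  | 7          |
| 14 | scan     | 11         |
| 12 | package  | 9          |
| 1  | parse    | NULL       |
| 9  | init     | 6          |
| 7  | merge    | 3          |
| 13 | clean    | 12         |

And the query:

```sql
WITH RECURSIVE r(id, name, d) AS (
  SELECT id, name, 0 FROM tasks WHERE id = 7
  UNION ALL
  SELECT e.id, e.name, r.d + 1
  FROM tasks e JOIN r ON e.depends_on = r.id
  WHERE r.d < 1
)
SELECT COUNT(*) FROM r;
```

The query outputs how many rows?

Base: id=7 (merge) at d 0.
Iteration 1: rows with depends_on in {7} -> release (id 11, d 1).
Iteration 2: d < 1 fails for all current rows; recursion stops.
Total rows emitted: 2.

2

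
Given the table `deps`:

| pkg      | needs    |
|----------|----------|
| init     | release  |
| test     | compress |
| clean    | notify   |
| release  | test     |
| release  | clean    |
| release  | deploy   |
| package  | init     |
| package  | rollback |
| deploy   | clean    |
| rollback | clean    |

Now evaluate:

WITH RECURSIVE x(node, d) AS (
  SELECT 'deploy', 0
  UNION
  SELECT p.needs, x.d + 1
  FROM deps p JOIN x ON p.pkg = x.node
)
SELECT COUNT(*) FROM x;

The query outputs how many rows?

Base: (deploy, d=0).
Iteration 1: edges from {deploy} -> (clean, d=1).
Iteration 2: edges from {clean} -> (notify, d=2).
Iteration 3: no outgoing edges from {notify}; recursion stops.
Total rows emitted: 3.

3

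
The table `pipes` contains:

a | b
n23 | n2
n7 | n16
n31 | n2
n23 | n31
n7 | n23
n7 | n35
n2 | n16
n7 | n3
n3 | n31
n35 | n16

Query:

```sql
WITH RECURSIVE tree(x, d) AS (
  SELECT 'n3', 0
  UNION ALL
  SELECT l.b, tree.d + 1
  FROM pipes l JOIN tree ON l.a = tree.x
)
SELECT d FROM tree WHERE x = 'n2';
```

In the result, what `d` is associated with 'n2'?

Base: (n3, d=0).
Iteration 1: edges from {n3} -> (n31, d=1).
Iteration 2: edges from {n31} -> (n2, d=2).
Iteration 3: edges from {n2} -> (n16, d=3).
Iteration 4: no outgoing edges from {n16}; recursion stops.

2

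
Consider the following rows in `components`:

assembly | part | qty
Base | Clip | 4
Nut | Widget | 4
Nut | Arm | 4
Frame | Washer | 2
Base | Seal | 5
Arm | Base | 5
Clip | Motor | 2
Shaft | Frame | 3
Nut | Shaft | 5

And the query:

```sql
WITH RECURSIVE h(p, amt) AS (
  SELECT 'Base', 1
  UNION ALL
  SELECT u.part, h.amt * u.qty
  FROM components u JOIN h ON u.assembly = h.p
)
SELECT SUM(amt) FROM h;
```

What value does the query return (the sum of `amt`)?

18

Base: (Base, amt=1).
Iteration 1: components of {Base} -> Clip = 1*4 = 4, Seal = 1*5 = 5.
Iteration 2: components of {Clip,Seal} -> Motor = 4*2 = 8.
Iteration 3: no further components; recursion stops.
SUM(amt) = 1 + 4 + 5 + 8 = 18.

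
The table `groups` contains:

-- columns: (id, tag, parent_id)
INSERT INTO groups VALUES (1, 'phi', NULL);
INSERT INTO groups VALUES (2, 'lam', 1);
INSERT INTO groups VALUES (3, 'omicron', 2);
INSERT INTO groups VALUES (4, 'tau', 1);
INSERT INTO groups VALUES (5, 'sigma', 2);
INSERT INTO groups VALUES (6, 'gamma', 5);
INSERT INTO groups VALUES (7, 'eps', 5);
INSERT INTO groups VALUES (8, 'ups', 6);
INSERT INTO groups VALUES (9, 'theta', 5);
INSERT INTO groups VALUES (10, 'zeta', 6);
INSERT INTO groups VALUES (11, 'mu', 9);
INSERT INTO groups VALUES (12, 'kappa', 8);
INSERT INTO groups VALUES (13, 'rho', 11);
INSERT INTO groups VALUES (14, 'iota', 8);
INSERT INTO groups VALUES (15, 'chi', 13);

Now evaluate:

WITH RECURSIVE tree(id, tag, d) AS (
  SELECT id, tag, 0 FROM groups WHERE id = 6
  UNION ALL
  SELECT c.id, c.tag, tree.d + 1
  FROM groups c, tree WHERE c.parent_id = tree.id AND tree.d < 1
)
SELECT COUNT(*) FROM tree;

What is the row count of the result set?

Base: id=6 (gamma) at d 0.
Iteration 1: rows with parent_id in {6} -> ups (id 8, d 1), zeta (id 10, d 1).
Iteration 2: d < 1 fails for all current rows; recursion stops.
Total rows emitted: 3.

3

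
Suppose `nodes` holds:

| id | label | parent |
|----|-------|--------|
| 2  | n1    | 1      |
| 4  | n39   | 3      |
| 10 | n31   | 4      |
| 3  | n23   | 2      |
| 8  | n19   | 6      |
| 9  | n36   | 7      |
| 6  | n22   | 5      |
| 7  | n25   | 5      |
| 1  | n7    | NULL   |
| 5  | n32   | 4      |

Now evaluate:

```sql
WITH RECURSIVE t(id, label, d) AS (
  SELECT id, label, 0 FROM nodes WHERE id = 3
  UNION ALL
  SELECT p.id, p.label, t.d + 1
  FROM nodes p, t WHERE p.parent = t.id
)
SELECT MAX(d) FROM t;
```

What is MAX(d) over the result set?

Base: id=3 (n23) at d 0.
Iteration 1: rows with parent in {3} -> n39 (id 4, d 1).
Iteration 2: rows with parent in {4} -> n32 (id 5, d 2), n31 (id 10, d 2).
Iteration 3: rows with parent in {5,10} -> n22 (id 6, d 3), n25 (id 7, d 3).
Iteration 4: rows with parent in {6,7} -> n19 (id 8, d 4), n36 (id 9, d 4).
Iteration 5: no rows with parent in {8,9}; recursion stops.
d values: 0, 1, 2, 2, 3, 3, 4, 4; the maximum is 4.

4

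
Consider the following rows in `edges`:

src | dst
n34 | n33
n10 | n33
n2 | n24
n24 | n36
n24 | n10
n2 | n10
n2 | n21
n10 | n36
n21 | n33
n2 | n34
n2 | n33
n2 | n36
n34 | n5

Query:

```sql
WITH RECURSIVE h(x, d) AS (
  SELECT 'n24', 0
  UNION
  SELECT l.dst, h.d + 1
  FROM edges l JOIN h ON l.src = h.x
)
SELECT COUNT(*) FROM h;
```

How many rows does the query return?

5

Base: (n24, d=0).
Iteration 1: edges from {n24} -> (n10, d=1), (n36, d=1).
Iteration 2: edges from {n10,n36} -> (n33, d=2), (n36, d=2).
Iteration 3: no outgoing edges from {n33,n36}; recursion stops.
Total rows emitted: 5.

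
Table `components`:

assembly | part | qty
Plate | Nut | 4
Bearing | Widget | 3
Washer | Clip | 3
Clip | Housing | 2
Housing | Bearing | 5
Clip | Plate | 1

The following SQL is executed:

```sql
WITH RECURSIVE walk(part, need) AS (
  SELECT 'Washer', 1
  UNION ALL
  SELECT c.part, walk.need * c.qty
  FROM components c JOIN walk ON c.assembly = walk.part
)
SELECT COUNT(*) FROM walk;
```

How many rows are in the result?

7

Base: (Washer, need=1).
Iteration 1: components of {Washer} -> Clip = 1*3 = 3.
Iteration 2: components of {Clip} -> Housing = 3*2 = 6, Plate = 3*1 = 3.
Iteration 3: components of {Housing,Plate} -> Bearing = 6*5 = 30, Nut = 3*4 = 12.
Iteration 4: components of {Bearing,Nut} -> Widget = 30*3 = 90.
Iteration 5: no further components; recursion stops.
Total rows emitted: 7.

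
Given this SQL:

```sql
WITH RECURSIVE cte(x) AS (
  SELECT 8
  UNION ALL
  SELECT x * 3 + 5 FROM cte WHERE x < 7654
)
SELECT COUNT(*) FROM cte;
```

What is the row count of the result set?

8

Base: x=8.
Iteration 1: 8 < 7654 holds -> x = 8 * 3 + 5 = 29.
Iteration 2: 29 < 7654 holds -> x = 29 * 3 + 5 = 92.
Iteration 3: 92 < 7654 holds -> x = 92 * 3 + 5 = 281.
Iteration 4: 281 < 7654 holds -> x = 281 * 3 + 5 = 848.
Iteration 5: 848 < 7654 holds -> x = 848 * 3 + 5 = 2549.
Iteration 6: 2549 < 7654 holds -> x = 2549 * 3 + 5 = 7652.
Iteration 7: 7652 < 7654 holds -> x = 7652 * 3 + 5 = 22961.
Iteration 8: 22961 < 7654 fails; recursion stops.
Total rows emitted: 8.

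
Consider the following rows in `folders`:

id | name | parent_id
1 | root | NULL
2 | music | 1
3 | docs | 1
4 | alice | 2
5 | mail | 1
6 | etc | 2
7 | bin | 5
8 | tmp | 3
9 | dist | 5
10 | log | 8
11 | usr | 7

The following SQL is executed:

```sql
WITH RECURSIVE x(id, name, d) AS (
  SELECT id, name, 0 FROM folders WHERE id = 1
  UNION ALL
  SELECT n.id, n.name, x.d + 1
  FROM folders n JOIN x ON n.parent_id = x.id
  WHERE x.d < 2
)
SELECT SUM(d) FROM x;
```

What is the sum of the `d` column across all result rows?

Base: id=1 (root) at d 0.
Iteration 1: rows with parent_id in {1} -> music (id 2, d 1), docs (id 3, d 1), mail (id 5, d 1).
Iteration 2: rows with parent_id in {2,3,5} -> alice (id 4, d 2), etc (id 6, d 2), bin (id 7, d 2), tmp (id 8, d 2), dist (id 9, d 2).
Iteration 3: d < 2 fails for all current rows; recursion stops.
SUM(d) = 0 + 1 + 1 + 1 + 2 + 2 + 2 + 2 + 2 = 13.

13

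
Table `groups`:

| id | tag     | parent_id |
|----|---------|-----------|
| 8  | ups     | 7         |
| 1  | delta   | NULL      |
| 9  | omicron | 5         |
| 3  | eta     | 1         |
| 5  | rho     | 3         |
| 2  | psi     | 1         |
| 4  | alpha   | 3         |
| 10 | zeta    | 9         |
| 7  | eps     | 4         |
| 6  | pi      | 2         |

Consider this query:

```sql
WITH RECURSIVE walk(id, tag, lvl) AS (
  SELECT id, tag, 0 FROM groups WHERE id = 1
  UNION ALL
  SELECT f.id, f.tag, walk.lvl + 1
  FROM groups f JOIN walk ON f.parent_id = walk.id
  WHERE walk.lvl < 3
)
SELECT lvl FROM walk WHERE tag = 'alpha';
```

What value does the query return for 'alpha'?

2

Base: id=1 (delta) at lvl 0.
Iteration 1: rows with parent_id in {1} -> psi (id 2, lvl 1), eta (id 3, lvl 1).
Iteration 2: rows with parent_id in {2,3} -> alpha (id 4, lvl 2), rho (id 5, lvl 2), pi (id 6, lvl 2).
Iteration 3: rows with parent_id in {4,5,6} -> eps (id 7, lvl 3), omicron (id 9, lvl 3).
Iteration 4: lvl < 3 fails for all current rows; recursion stops.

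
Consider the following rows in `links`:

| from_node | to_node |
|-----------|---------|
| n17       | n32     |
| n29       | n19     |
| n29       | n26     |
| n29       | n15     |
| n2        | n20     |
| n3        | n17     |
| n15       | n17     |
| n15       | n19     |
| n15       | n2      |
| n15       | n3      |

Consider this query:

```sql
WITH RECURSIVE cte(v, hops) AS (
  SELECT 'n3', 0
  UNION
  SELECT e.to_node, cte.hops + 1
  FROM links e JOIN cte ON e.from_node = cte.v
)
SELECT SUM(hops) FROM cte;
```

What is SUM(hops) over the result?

Base: (n3, hops=0).
Iteration 1: edges from {n3} -> (n17, hops=1).
Iteration 2: edges from {n17} -> (n32, hops=2).
Iteration 3: no outgoing edges from {n32}; recursion stops.
SUM(hops) = 0 + 1 + 2 = 3.

3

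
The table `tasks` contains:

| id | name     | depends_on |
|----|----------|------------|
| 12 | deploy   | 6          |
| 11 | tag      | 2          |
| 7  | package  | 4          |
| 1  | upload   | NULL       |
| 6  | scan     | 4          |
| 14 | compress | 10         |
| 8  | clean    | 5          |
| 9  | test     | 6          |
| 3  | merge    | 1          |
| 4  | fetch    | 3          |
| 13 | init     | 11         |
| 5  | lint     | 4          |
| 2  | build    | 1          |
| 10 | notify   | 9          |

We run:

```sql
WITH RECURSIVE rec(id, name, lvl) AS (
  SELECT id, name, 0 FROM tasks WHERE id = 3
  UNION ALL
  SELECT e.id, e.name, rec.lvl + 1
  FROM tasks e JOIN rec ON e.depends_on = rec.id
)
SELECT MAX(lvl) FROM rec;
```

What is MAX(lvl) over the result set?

Base: id=3 (merge) at lvl 0.
Iteration 1: rows with depends_on in {3} -> fetch (id 4, lvl 1).
Iteration 2: rows with depends_on in {4} -> lint (id 5, lvl 2), scan (id 6, lvl 2), package (id 7, lvl 2).
Iteration 3: rows with depends_on in {5,6,7} -> clean (id 8, lvl 3), test (id 9, lvl 3), deploy (id 12, lvl 3).
Iteration 4: rows with depends_on in {8,9,12} -> notify (id 10, lvl 4).
Iteration 5: rows with depends_on in {10} -> compress (id 14, lvl 5).
Iteration 6: no rows with depends_on in {14}; recursion stops.
lvl values: 0, 1, 2, 2, 2, 3, 3, 3, 4, 5; the maximum is 5.

5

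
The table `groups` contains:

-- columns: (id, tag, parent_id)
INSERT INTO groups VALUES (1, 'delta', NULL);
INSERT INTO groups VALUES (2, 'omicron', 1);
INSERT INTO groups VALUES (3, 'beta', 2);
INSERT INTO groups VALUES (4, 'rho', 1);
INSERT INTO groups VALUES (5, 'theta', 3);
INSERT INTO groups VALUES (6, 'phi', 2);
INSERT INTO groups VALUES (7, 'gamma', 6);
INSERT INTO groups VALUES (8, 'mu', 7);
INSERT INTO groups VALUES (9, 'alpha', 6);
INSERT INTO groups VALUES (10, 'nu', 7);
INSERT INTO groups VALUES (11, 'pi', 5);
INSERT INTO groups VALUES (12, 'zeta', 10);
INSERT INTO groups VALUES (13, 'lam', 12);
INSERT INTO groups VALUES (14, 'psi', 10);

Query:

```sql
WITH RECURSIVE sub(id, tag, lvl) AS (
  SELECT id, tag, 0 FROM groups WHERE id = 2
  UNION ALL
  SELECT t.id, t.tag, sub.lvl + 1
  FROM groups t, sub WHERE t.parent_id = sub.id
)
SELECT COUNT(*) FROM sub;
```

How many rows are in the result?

Base: id=2 (omicron) at lvl 0.
Iteration 1: rows with parent_id in {2} -> beta (id 3, lvl 1), phi (id 6, lvl 1).
Iteration 2: rows with parent_id in {3,6} -> theta (id 5, lvl 2), gamma (id 7, lvl 2), alpha (id 9, lvl 2).
Iteration 3: rows with parent_id in {5,7,9} -> mu (id 8, lvl 3), nu (id 10, lvl 3), pi (id 11, lvl 3).
Iteration 4: rows with parent_id in {8,10,11} -> zeta (id 12, lvl 4), psi (id 14, lvl 4).
Iteration 5: rows with parent_id in {12,14} -> lam (id 13, lvl 5).
Iteration 6: no rows with parent_id in {13}; recursion stops.
Total rows emitted: 12.

12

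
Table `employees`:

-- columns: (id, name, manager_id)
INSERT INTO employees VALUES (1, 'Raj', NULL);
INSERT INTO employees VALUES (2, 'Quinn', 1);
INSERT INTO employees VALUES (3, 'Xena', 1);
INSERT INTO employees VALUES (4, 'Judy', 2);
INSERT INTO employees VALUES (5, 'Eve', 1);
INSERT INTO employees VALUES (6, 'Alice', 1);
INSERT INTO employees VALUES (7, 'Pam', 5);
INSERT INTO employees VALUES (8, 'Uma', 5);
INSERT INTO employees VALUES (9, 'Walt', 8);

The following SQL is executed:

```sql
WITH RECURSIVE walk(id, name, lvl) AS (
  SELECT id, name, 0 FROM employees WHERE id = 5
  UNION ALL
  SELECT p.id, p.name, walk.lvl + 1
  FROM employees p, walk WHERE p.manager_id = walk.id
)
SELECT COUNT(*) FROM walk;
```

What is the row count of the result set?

4

Base: id=5 (Eve) at lvl 0.
Iteration 1: rows with manager_id in {5} -> Pam (id 7, lvl 1), Uma (id 8, lvl 1).
Iteration 2: rows with manager_id in {7,8} -> Walt (id 9, lvl 2).
Iteration 3: no rows with manager_id in {9}; recursion stops.
Total rows emitted: 4.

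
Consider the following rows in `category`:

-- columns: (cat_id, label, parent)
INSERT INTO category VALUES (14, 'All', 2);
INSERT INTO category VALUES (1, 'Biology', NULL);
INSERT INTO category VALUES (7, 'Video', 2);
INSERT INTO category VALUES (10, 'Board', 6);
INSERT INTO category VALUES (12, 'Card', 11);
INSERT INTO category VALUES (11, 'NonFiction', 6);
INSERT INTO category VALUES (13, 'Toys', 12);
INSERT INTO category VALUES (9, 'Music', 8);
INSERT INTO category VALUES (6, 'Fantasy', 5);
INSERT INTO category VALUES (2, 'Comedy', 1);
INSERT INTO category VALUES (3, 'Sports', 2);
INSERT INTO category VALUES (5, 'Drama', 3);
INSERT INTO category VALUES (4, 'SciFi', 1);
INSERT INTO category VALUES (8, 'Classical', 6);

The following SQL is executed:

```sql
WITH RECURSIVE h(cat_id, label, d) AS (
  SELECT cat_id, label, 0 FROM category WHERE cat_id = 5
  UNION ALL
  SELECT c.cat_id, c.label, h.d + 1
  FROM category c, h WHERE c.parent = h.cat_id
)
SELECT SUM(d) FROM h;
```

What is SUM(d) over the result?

17

Base: cat_id=5 (Drama) at d 0.
Iteration 1: rows with parent in {5} -> Fantasy (id 6, d 1).
Iteration 2: rows with parent in {6} -> Classical (id 8, d 2), Board (id 10, d 2), NonFiction (id 11, d 2).
Iteration 3: rows with parent in {8,10,11} -> Music (id 9, d 3), Card (id 12, d 3).
Iteration 4: rows with parent in {9,12} -> Toys (id 13, d 4).
Iteration 5: no rows with parent in {13}; recursion stops.
SUM(d) = 0 + 1 + 2 + 2 + 2 + 3 + 3 + 4 = 17.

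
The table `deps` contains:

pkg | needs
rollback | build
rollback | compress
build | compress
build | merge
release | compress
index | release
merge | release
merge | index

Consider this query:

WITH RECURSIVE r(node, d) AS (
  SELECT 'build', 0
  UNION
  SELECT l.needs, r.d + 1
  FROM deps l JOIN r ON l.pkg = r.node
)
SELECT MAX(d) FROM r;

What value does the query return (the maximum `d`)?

4

Base: (build, d=0).
Iteration 1: edges from {build} -> (compress, d=1), (merge, d=1).
Iteration 2: edges from {compress,merge} -> (index, d=2), (release, d=2).
Iteration 3: edges from {index,release} -> (compress, d=3), (release, d=3).
Iteration 4: edges from {compress,release} -> (compress, d=4).
Iteration 5: no outgoing edges from {compress}; recursion stops.
d values: 0, 1, 1, 2, 2, 3, 3, 4; the maximum is 4.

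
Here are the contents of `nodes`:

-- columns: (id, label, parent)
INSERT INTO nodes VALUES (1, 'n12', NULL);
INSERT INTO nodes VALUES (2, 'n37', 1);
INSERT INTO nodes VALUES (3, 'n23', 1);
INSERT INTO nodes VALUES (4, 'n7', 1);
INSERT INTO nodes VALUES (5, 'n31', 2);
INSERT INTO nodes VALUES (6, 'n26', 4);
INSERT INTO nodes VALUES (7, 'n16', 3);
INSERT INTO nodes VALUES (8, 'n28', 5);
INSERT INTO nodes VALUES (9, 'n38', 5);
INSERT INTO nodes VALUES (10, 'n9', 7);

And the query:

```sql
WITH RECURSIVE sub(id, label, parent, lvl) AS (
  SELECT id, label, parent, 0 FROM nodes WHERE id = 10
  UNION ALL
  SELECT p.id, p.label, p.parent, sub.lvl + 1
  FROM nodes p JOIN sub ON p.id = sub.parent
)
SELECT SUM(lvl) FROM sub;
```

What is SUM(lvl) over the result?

6

Base: id=10 (n9), parent=7, lvl 0.
Iteration 1: join on id=7 -> n16 (id 7, parent=3, lvl 1).
Iteration 2: join on id=3 -> n23 (id 3, parent=1, lvl 2).
Iteration 3: join on id=1 -> n12 (id 1, parent=NULL, lvl 3).
Iteration 4: parent is NULL; no match; recursion stops.
SUM(lvl) = 0 + 1 + 2 + 3 = 6.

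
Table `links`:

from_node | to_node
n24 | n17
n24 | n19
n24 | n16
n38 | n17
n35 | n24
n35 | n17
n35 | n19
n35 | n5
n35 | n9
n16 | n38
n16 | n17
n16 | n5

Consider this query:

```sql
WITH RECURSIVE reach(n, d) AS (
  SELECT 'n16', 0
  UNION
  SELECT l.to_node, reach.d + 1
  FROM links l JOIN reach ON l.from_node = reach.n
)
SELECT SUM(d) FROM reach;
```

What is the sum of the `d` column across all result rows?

Base: (n16, d=0).
Iteration 1: edges from {n16} -> (n17, d=1), (n38, d=1), (n5, d=1).
Iteration 2: edges from {n17,n38,n5} -> (n17, d=2).
Iteration 3: no outgoing edges from {n17}; recursion stops.
SUM(d) = 0 + 1 + 1 + 1 + 2 = 5.

5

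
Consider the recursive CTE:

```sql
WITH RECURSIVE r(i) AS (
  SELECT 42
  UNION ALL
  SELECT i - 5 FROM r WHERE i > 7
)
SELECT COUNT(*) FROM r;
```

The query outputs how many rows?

8

Base: i=42.
Iteration 1: 42 > 7 holds -> i = 42 - 5 = 37.
Iteration 2: 37 > 7 holds -> i = 37 - 5 = 32.
Iteration 3: 32 > 7 holds -> i = 32 - 5 = 27.
Iteration 4: 27 > 7 holds -> i = 27 - 5 = 22.
Iteration 5: 22 > 7 holds -> i = 22 - 5 = 17.
Iteration 6: 17 > 7 holds -> i = 17 - 5 = 12.
Iteration 7: 12 > 7 holds -> i = 12 - 5 = 7.
Iteration 8: 7 > 7 fails; recursion stops.
Total rows emitted: 8.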